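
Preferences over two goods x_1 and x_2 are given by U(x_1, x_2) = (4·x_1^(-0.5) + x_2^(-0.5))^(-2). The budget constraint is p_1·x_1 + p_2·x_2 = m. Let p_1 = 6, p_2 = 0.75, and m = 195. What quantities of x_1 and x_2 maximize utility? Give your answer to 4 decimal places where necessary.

x_1* = 27.1189, x_2* = 43.0486

MRS = MU_x_1/MU_x_2 = 4·(x_2/x_1)^(1.5). Set equal to p_1/p_2.
Solve for the ratio: x_2/x_1 = [(1/4)·p_1/p_2]^(2/3).
With the ratio pinned down, the budget gives x_1* = m/(p_1 + p_2·(x_2/x_1)) and x_2* = (x_2/x_1)·x_1*.
Numerically x_2/x_1 = 1.587401, so x_1* = 195/(6 + 0.75·1.587401) = 27.1189 and x_2* = 1.587401·27.1189 = 43.0486.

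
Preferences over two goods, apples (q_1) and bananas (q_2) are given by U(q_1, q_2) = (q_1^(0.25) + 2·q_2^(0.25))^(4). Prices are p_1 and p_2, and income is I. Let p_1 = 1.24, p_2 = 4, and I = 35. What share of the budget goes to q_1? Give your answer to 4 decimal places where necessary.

share on q_1 = 0.3696

MU_q_1 ∝ q_1^(-0.75), MU_q_2 ∝ 2·q_2^(-0.75), so MRS = (1/2)·(q_2/q_1)^(0.75) = p_1/p_2.
Hence q_2/q_1 = (2·p_1/p_2)^(1/(0.75)), i.e. raised to the 4/3 power.
Substitute q_2 = (q_2/q_1)·q_1 into the budget: q_1* = I/(p_1 + p_2·(q_2/q_1)).
Numerically q_2/q_1 = 0.528675, so q_1* = 35/(1.24 + 4·0.528675) = 10.4331 and q_2* = 0.528675·10.4331 = 5.5157.
Expenditure on q_1: 1.24·10.4331 = 12.9371; share = 0.3696.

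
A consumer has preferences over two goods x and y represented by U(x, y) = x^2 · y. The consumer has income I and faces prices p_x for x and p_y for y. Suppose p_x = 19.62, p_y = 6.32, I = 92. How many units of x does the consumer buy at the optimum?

x* = 3.1261

Demand: x*(p_x,p_y,I) = 2/3·I/p_x and y* = 1/3·I/p_y.
At p_x=19.62, p_y=6.32, I=92: x* = 2/3·92/19.62 = 3.1261.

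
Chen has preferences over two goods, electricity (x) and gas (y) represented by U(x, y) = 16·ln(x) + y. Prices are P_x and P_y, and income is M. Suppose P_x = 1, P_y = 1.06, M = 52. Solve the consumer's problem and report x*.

So x*(P_x,P_y) = 16·P_y/P_x, independent of income; and y* = (M − 16·P_y)/P_y.
At the given prices: x* = 16·1.06/1 = 16.96.

x* = 16.96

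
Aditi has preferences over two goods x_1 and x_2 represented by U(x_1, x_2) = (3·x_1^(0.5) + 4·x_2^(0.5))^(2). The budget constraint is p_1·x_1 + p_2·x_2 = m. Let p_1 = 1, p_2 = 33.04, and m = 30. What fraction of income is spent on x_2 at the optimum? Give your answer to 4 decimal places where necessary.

share on x_2 = 0.0511

MRS = MU_x_1/MU_x_2 = (3/4)·(x_2/x_1)^(0.5). Set equal to p_1/p_2.
Hence x_2/x_1 = ((4/3)·p_1/p_2)^(1/(0.5)), i.e. raised to the 2 power.
Substitute x_2 = (x_2/x_1)·x_1 into the budget: x_1* = m/(p_1 + p_2·(x_2/x_1)).
Numerically x_2/x_1 = 0.001629, so x_1* = 30/(1 + 33.04·0.001629) = 28.4682 and x_2* = 0.001629·28.4682 = 0.0464.
Expenditure on x_2: 33.04·0.0464 = 1.5318; share = 0.0511.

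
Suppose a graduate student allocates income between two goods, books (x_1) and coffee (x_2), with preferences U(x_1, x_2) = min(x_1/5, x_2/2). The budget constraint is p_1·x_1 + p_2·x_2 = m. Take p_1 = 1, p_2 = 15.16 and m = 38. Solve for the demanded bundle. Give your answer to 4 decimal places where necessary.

x_1* = 5.3794, x_2* = 2.1518

Leontief preferences: the optimum is at the kink where x_1/5 = x_2/2, i.e. x_2 = (2/5)·x_1.
Budget: p_1·x_1 + p_2·(2/5)·x_1 = m, so (5·p_1 + 2·p_2)·x_1 = 5·m.
Demand: x_1*(p_1,p_2,m) = 5·m/(5·p_1 + 2·p_2), x_2* = 2·m/(5·p_1 + 2·p_2).
Here 5·1 + 2·15.16 = 35.32, giving x_1* = 5.3794 and x_2* = 2.1518.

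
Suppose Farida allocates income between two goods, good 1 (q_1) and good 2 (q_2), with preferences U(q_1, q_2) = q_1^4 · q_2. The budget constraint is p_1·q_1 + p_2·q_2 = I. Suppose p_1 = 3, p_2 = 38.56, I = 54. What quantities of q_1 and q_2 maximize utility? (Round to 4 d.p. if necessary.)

MU_q_1/MU_q_2 = (4·q_2)/(q_1); tangency sets this equal to p_1/p_2.
Rearranging, p_2·q_2 = (1/4)·p_1·q_1. Substituting into the budget gives p_1·q_1·(1 + (1/4)) = I.
Demand: q_1*(p_1,p_2,I) = 0.8·I/p_1 and q_2* = 0.2·I/p_2.
At p_1=3, p_2=38.56, I=54: q_1* = 0.8·54/3 = 14.4, q_2* = 0.2801.

q_1* = 14.4, q_2* = 0.2801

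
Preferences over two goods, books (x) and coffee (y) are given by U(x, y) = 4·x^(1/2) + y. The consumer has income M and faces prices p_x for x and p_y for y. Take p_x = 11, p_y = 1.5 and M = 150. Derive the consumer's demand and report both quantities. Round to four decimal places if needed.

x* = 0.0744, y* = 99.4545

Set MRS = p_x/p_y: 2·x^(−1/2) = p_x/p_y.
Thus x* = (2·p_y/p_x)² — independent of M — with the rest of income spent on y.
Plugging in: x* = (2·1.5/11)² = 0.0744, y* = 99.4545.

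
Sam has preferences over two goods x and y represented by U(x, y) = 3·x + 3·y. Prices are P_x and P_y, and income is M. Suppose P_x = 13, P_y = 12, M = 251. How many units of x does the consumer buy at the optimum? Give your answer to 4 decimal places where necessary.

x* = 0

Perfect substitutes: compare marginal utility per dollar. 3/P_x vs 3/P_y → 0.2308 vs 0.25.
y gives more utility per dollar, so spend all income on y: y* = M/P_y, x* = 0.
Numerically: x* = 0, y* = 20.9167.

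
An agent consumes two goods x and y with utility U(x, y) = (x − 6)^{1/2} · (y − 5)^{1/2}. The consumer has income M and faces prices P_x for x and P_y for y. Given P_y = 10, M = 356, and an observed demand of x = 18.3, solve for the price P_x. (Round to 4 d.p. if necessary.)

P_x = 10

Let x' = x−6, y' = y−5. MRS = y'/x' = P_x/P_y.
After buying the subsistence bundle (6, 5), a share 0.5 of the remaining income goes to x: x* = 6 + 0.5·(M − 6P_x − 5P_y)/P_x.
Set x* = 18.3 in the demand function and solve for P_x: P_x = 10.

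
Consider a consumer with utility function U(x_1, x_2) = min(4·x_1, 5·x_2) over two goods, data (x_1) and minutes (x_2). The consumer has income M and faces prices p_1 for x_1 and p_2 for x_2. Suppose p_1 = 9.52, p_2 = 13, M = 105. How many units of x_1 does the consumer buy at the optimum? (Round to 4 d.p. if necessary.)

x_1* = 5.2711

With perfect complements, no substitution: consume in ratio x_1:x_2 = 5:4.
Budget: p_1·x_1 + p_2·(4/5)·x_1 = M, so (5·p_1 + 4·p_2)·x_1 = 5·M.
Demand: x_1*(p_1,p_2,M) = 5·M/(5·p_1 + 4·p_2), x_2* = 4·M/(5·p_1 + 4·p_2).
Here 5·9.52 + 4·13 = 99.6, giving x_1* = 5.2711.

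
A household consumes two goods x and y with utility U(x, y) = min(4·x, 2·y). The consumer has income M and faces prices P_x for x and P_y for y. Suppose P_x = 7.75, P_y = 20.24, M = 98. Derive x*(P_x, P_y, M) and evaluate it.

x* = 2.0319

Leontief preferences: the optimum is at the kink where x/2 = y/4, i.e. y = 2·x.
Budget: P_x·x + P_y·2·x = M, so (2·P_x + 4·P_y)·x = 2·M.
Demand: x*(P_x,P_y,M) = 2·M/(2·P_x + 4·P_y), y* = 4·M/(2·P_x + 4·P_y).
Here 2·7.75 + 4·20.24 = 96.46, giving x* = 2.0319.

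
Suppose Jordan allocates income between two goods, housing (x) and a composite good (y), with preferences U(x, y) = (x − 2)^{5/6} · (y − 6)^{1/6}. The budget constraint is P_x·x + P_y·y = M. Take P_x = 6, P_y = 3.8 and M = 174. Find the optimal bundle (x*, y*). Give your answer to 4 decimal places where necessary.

x* = 21.3333, y* = 12.1053

Let x' = x−2, y' = y−6. MRS = 5·y'/x' = P_x/P_y.
After buying the subsistence bundle (2, 6), a share 5/6 of the remaining income goes to x: x* = 2 + 5/6·(M − 2P_x − 6P_y)/P_x.
Discretionary income = 174 − 2·6 − 6·3.8 = 139.2; x* = 2 + 5/6·139.2/6 = 21.3333; y* = 6 + 1/6·139.2/3.8 = 12.1053.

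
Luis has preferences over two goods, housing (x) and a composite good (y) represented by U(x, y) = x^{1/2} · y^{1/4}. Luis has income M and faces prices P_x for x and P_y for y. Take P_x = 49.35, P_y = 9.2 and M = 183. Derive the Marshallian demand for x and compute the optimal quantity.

MU_x/MU_y = (0.5·y)/(0.25·x); tangency sets this equal to P_x/P_y.
Rearranging, P_y·y = (1/2)·P_x·x. Substituting into the budget gives P_x·x·(1 + (1/2)) = M.
Demand: x*(P_x,P_y,M) = 2/3·M/P_x and y* = 1/3·M/P_y.
At P_x=49.35, P_y=9.2, M=183: x* = 2/3·183/49.35 = 2.4721.

x* = 2.4721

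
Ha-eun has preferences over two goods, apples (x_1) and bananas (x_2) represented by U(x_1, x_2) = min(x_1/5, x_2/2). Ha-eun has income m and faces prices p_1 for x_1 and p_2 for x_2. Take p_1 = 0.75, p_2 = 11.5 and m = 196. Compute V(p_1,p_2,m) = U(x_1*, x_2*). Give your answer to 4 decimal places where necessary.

With perfect complements, no substitution: consume in ratio x_1:x_2 = 5:2.
Budget: p_1·x_1 + p_2·(2/5)·x_1 = m, so (5·p_1 + 2·p_2)·x_1 = 5·m.
Demand: x_1*(p_1,p_2,m) = 5·m/(5·p_1 + 2·p_2), x_2* = 2·m/(5·p_1 + 2·p_2).
Here 5·0.75 + 2·11.5 = 26.75, giving x_1* = 36.6355 and x_2* = 14.6542.
Utility at the optimum: U(36.6355, 14.6542) = 7.3271.

V = 7.3271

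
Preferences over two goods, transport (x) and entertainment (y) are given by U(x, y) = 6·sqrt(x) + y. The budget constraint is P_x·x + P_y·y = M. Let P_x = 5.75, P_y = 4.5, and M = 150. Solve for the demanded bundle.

x* = 5.5123, y* = 26.2899

Solve: √x = 3·P_y/P_x, so x*(P_x,P_y) = (3·P_y/P_x)², and y* = (M − P_x·x*)/P_y.
Plugging in: x* = (3·4.5/5.75)² = 5.5123, y* = 26.2899.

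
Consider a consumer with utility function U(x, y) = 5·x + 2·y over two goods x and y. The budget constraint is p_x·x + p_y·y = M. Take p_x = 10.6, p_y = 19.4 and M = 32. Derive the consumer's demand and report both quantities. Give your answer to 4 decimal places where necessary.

Linear utility — the consumer picks whichever good has higher MU/price: 5/10.6 = 0.4717 vs 2/19.4 = 0.1031.
x gives more utility per dollar, so spend all income on x: x* = M/p_x, y* = 0.
Numerically: x* = 3.0189, y* = 0.

x* = 3.0189, y* = 0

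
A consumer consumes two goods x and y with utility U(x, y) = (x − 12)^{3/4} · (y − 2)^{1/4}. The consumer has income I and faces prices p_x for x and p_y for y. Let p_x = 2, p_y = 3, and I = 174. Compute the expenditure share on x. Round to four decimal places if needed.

share on x = 0.7586

Let x' = x−12, y' = y−2. MRS = 3·y'/x' = p_x/p_y.
After buying the subsistence bundle (12, 2), a share 0.75 of the remaining income goes to x: x* = 12 + 0.75·(I − 12p_x − 2p_y)/p_x.
Discretionary income = 174 − 12·2 − 2·3 = 144; x* = 12 + 0.75·144/2 = 66; y* = 2 + 0.25·144/3 = 14.
Expenditure on x: 2·66 = 132; share = 0.7586.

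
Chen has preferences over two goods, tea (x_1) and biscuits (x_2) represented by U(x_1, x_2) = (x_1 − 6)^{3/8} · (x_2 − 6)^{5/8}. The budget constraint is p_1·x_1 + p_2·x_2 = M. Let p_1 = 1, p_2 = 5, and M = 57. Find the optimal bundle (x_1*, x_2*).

MRS = (3/5)·(x_2−6)/(x_1−6). Tangency with p_1/p_2 gives x_2−6 = (5/3)·(p_1/p_2)·(x_1−6).
After buying the subsistence bundle (6, 6), a share 0.375 of the remaining income goes to x_1: x_1* = 6 + 0.375·(M − 6p_1 − 6p_2)/p_1.
Discretionary income = 57 − 6·1 − 6·5 = 21; x_1* = 6 + 0.375·21/1 = 13.875; x_2* = 6 + 0.625·21/5 = 8.625.

x_1* = 13.875, x_2* = 8.625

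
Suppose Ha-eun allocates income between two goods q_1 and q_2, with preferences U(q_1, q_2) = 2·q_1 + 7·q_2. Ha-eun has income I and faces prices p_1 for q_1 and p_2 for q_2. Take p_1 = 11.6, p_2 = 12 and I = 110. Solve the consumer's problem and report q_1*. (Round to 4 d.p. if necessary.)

q_1* = 0

Perfect substitutes: compare marginal utility per dollar. 2/p_1 vs 7/p_2 → 0.1724 vs 0.5833.
q_2 gives more utility per dollar, so spend all income on q_2: q_2* = I/p_2, q_1* = 0.
Numerically: q_1* = 0, q_2* = 9.1667.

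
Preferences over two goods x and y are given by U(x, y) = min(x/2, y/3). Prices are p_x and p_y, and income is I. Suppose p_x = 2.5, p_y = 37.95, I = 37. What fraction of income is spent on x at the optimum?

With perfect complements, no substitution: consume in ratio x:y = 2:3.
Budget: p_x·x + p_y·(3/2)·x = I, so (2·p_x + 3·p_y)·x = 2·I.
Demand: x*(p_x,p_y,I) = 2·I/(2·p_x + 3·p_y), y* = 3·I/(2·p_x + 3·p_y).
Here 2·2.5 + 3·37.95 = 118.85, giving x* = 0.6226 and y* = 0.934.
Expenditure on x: 2.5·0.6226 = 1.5566; share = 0.0421.

share on x = 0.0421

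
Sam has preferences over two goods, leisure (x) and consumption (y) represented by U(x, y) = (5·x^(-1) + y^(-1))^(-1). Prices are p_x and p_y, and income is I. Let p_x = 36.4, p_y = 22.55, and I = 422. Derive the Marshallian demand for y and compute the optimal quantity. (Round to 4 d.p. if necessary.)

y* = 4.8722

From the CES first-order condition, 5·(y/x)^(2) = p_x/p_y.
Hence y/x = ((1/5)·p_x/p_y)^(1/(2)), i.e. raised to the 0.5 power.
Substitute y = (y/x)·x into the budget: x* = I/(p_x + p_y·(y/x)).
Numerically y/x = 0.568188, so x* = 422/(36.4 + 22.55·0.568188) = 8.575 and y* = 0.568188·8.575 = 4.8722.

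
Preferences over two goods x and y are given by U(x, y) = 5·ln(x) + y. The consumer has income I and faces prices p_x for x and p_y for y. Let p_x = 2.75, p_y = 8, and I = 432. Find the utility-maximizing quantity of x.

x* = 14.5455

At the given prices: x* = 5·8/2.75 = 14.5455.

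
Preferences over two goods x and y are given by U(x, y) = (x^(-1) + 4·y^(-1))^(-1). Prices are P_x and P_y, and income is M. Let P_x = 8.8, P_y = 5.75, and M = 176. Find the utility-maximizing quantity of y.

y* = 18.9111

MU_x ∝ x^(-2), MU_y ∝ 4·y^(-2), so MRS = (1/4)·(y/x)^(2) = P_x/P_y.
Hence y/x = (4·P_x/P_y)^(1/(2)), i.e. raised to the 0.5 power.
With the ratio pinned down, the budget gives x* = M/(P_x + P_y·(y/x)) and y* = (y/x)·x*.
Numerically y/x = 2.474215, so x* = 176/(8.8 + 5.75·2.474215) = 7.6433 and y* = 2.474215·7.6433 = 18.9111.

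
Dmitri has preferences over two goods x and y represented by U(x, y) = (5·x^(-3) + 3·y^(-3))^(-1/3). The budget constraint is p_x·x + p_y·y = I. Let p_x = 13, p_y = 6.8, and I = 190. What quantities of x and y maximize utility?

MRS = MU_x/MU_y = (5/3)·(y/x)^(4). Set equal to p_x/p_y.
Solve for the ratio: y/x = [(3/5)·p_x/p_y]^(0.25).
With the ratio pinned down, the budget gives x* = I/(p_x + p_y·(y/x)) and y* = (y/x)·x*.
Numerically y/x = 1.034895, so x* = 190/(13 + 6.8·1.034895) = 9.4823 and y* = 1.034895·9.4823 = 9.8132.

x* = 9.4823, y* = 9.8132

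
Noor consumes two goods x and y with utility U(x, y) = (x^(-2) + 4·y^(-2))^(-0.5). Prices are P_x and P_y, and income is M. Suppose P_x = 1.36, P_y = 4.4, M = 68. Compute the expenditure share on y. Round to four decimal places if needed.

MRS = MU_x/MU_y = (1/4)·(y/x)^(3). Set equal to P_x/P_y.
Solve for the ratio: y/x = [4·P_x/P_y]^(1/3).
Substitute y = (y/x)·x into the budget: x* = M/(P_x + P_y·(y/x)).
Numerically y/x = 1.073286, so x* = 68/(1.36 + 4.4·1.073286) = 11.1797 and y* = 1.073286·11.1797 = 11.999.
Expenditure on y: 4.4·11.999 = 52.7956; share = 0.7764.

share on y = 0.7764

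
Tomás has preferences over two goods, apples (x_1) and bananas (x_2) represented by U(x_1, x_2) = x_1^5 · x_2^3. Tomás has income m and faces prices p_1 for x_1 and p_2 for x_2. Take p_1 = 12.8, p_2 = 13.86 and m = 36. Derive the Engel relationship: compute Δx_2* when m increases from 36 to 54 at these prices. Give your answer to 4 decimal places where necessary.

Δx_2* = 0.487

MU_x_1/MU_x_2 = (5·x_2)/(3·x_1); tangency sets this equal to p_1/p_2.
So 5·p_2·x_2 = 3·p_1·x_1; combined with the budget, a share 0.625 of income goes to x_1.
Demand: x_1*(p_1,p_2,m) = 0.625·m/p_1 and x_2* = 0.375·m/p_2.
At p_1=12.8, p_2=13.86, m=36: x_2* = 0.375·36/13.86 = 0.974.
At m' = 54: x_2* = 1.461. Change: 1.461 − 0.974 = 0.487.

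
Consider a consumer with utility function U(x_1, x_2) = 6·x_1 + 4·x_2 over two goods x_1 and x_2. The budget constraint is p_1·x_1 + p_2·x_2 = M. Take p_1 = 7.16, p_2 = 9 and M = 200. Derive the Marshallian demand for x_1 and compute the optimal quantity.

x_1* = 27.933

Linear utility — the consumer picks whichever good has higher MU/price: 6/7.16 = 0.838 vs 4/9 = 0.4444.
x_1 gives more utility per dollar, so spend all income on x_1: x_1* = M/p_1, x_2* = 0.
Numerically: x_1* = 27.933, x_2* = 0.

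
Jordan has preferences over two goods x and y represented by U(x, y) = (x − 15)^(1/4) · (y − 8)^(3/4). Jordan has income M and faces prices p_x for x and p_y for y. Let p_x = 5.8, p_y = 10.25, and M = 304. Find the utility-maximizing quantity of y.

MRS = (1/3)·(y−8)/(x−15). Tangency with p_x/p_y gives y−8 = 3·(p_x/p_y)·(x−15).
Substituting into the budget: x* = 15 + 0.25·(M − 15·p_x − 8·p_y)/p_x, and y* = 8 + 0.75·(…)/p_y.
Discretionary income = 304 − 15·5.8 − 8·10.25 = 135; y* = 8 + 0.75·135/10.25 = 17.878.

y* = 17.878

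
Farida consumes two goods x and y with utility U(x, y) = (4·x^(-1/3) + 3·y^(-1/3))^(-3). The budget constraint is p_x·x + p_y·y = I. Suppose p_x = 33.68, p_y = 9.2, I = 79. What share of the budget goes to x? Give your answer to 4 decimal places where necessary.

share on x = 0.6319

From the CES first-order condition, (4/3)·(y/x)^(4/3) = p_x/p_y.
Solve for the ratio: y/x = [(3/4)·p_x/p_y]^(0.75).
With the ratio pinned down, the budget gives x* = I/(p_x + p_y·(y/x)) and y* = (y/x)·x*.
Numerically y/x = 2.132967, so x* = 79/(33.68 + 9.2·2.132967) = 1.4821 and y* = 2.132967·1.4821 = 3.1612.
Expenditure on x: 33.68·1.4821 = 49.9166; share = 0.6319.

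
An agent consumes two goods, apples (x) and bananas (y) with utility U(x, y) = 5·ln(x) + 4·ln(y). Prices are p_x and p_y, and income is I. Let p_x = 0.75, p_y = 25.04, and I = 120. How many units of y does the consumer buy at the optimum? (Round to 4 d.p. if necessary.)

y* = 2.1299

Tangency: MRS = (5/4)·y/x = p_x/p_y.
So 5·p_y·y = 4·p_x·x; combined with the budget, a share 5/9 of income goes to x.
Demand: x*(p_x,p_y,I) = 5/9·I/p_x and y* = 4/9·I/p_y.
At p_x=0.75, p_y=25.04, I=120: y* = 4/9·120/25.04 = 2.1299.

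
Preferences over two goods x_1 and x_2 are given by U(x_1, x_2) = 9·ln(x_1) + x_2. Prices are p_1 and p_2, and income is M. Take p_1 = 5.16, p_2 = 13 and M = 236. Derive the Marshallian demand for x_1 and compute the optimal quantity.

Set MRS = p_1/p_2: (9/x_1)/1 = p_1/p_2.
So x_1*(p_1,p_2) = 9·p_2/p_1, independent of income; and x_2* = (M − 9·p_2)/p_2.
At the given prices: x_1* = 9·13/5.16 = 22.6744.

x_1* = 22.6744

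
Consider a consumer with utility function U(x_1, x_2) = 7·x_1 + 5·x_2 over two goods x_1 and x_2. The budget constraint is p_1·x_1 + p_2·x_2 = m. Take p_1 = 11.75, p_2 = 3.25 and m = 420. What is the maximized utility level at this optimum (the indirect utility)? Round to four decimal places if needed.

Perfect substitutes: compare marginal utility per dollar. 7/p_1 vs 5/p_2 → 0.5957 vs 1.5385.
x_2 gives more utility per dollar, so spend all income on x_2: x_2* = m/p_2, x_1* = 0.
Numerically: x_1* = 0, x_2* = 129.2308.
Utility at the optimum: U(0, 129.2308) = 646.1538.

V = 646.1538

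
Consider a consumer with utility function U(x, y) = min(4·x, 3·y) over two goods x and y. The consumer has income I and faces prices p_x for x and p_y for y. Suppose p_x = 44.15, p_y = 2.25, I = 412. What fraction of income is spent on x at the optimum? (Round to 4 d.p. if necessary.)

Leontief preferences: the optimum is at the kink where x/3 = y/4, i.e. y = (4/3)·x.
Budget: p_x·x + p_y·(4/3)·x = I, so (3·p_x + 4·p_y)·x = 3·I.
Demand: x*(p_x,p_y,I) = 3·I/(3·p_x + 4·p_y), y* = 4·I/(3·p_x + 4·p_y).
Here 3·44.15 + 4·2.25 = 141.45, giving x* = 8.7381 and y* = 11.6508.
Expenditure on x: 44.15·8.7381 = 385.7858; share = 0.9364.

share on x = 0.9364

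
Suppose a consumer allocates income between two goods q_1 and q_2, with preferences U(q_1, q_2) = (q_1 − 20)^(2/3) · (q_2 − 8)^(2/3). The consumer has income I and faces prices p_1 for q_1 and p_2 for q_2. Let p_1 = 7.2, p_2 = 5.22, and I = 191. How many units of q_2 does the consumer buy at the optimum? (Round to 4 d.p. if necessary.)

Let q_1' = q_1−20, q_2' = q_2−8. MRS = q_2'/q_1' = p_1/p_2.
After buying the subsistence bundle (20, 8), a share 0.5 of the remaining income goes to q_1: q_1* = 20 + 0.5·(I − 20p_1 − 8p_2)/p_1.
Discretionary income = 191 − 20·7.2 − 8·5.22 = 5.24; q_2* = 8 + 0.5·5.24/5.22 = 8.5019.

q_2* = 8.5019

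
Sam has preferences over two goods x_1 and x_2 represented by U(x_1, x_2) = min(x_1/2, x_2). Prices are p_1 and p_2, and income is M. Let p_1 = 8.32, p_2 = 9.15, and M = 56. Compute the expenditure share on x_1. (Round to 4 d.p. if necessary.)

With perfect complements, no substitution: consume in ratio x_1:x_2 = 2:1.
Budget: p_1·x_1 + p_2·(1/2)·x_1 = M, so (2·p_1 + p_2)·x_1 = 2·M.
Demand: x_1*(p_1,p_2,M) = 2·M/(2·p_1 + p_2), x_2* = M/(2·p_1 + p_2).
Here 2·8.32 + 9.15 = 25.79, giving x_1* = 4.3428 and x_2* = 2.1714.
Expenditure on x_1: 8.32·4.3428 = 36.1318; share = 0.6452.

share on x_1 = 0.6452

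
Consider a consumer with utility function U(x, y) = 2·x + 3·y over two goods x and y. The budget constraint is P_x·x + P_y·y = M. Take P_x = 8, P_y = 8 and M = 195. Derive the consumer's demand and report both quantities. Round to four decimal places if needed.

Perfect substitutes: compare marginal utility per dollar. 2/P_x vs 3/P_y → 0.25 vs 0.375.
y gives more utility per dollar, so spend all income on y: y* = M/P_y, x* = 0.
Numerically: x* = 0, y* = 24.375.

x* = 0, y* = 24.375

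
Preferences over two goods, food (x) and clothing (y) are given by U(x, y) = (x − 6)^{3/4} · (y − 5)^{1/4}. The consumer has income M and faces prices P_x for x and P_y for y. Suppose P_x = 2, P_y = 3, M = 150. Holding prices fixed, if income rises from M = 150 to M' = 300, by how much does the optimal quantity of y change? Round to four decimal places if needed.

This is Cobb-Douglas in (x−6, y−5): tangency gives 0.75·P_y·(y−5) = 0.25·P_x·(x−6).
Substituting into the budget: x* = 6 + 0.75·(M − 6·P_x − 5·P_y)/P_x, and y* = 5 + 0.25·(…)/P_y.
Discretionary income = 150 − 6·2 − 5·3 = 123; y* = 5 + 0.25·123/3 = 15.25.
At M' = 300: y* = 27.75. Change: 27.75 − 15.25 = 12.5.

Δy* = 12.5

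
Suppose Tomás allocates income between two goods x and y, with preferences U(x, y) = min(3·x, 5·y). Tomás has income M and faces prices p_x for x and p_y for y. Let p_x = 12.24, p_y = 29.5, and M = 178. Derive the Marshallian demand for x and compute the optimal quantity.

With perfect complements, no substitution: consume in ratio x:y = 5:3.
Budget: p_x·x + p_y·(3/5)·x = M, so (5·p_x + 3·p_y)·x = 5·M.
Demand: x*(p_x,p_y,M) = 5·M/(5·p_x + 3·p_y), y* = 3·M/(5·p_x + 3·p_y).
Here 5·12.24 + 3·29.5 = 149.7, giving x* = 5.9452.

x* = 5.9452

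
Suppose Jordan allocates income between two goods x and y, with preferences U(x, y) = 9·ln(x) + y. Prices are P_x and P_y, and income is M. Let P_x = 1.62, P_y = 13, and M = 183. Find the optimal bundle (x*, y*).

x* = 72.2222, y* = 5.0769

Set MRS = P_x/P_y: (9/x)/1 = P_x/P_y.
So x*(P_x,P_y) = 9·P_y/P_x, independent of income; and y* = (M − 9·P_y)/P_y.
At the given prices: x* = 9·13/1.62 = 72.2222, and y* = 5.0769.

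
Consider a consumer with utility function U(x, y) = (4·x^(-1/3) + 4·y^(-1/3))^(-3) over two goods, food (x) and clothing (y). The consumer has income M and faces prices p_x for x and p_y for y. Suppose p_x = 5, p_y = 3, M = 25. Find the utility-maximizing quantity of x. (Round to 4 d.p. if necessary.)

With the ratio pinned down, the budget gives x* = M/(p_x + p_y·(y/x)) and y* = (y/x)·x*.
Numerically y/x = 1.466853, so x* = 25/(5 + 3·1.466853) = 2.6594.

x* = 2.6594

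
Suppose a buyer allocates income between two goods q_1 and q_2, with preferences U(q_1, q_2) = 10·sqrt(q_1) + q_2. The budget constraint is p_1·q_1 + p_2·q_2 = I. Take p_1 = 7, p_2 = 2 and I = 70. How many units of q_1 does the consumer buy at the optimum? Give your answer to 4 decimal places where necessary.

MU_q_1 = 5/√q_1, MU_q_2 = 1. Tangency: 5/√q_1 = p_1/p_2.
Solve: √q_1 = 5·p_2/p_1, so q_1*(p_1,p_2) = (5·p_2/p_1)², and q_2* = (I − p_1·q_1*)/p_2.
Plugging in: q_1* = (5·2/7)² = 2.0408.

q_1* = 2.0408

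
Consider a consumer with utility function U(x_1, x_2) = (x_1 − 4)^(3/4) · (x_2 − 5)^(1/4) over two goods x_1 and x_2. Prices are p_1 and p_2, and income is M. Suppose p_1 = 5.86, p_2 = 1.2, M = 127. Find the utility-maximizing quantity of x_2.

This is Cobb-Douglas in (x_1−4, x_2−5): tangency gives 0.75·p_2·(x_2−5) = 0.25·p_1·(x_1−4).
After buying the subsistence bundle (4, 5), a share 0.75 of the remaining income goes to x_1: x_1* = 4 + 0.75·(M − 4p_1 − 5p_2)/p_1.
Discretionary income = 127 − 4·5.86 − 5·1.2 = 97.56; x_2* = 5 + 0.25·97.56/1.2 = 25.325.

x_2* = 25.325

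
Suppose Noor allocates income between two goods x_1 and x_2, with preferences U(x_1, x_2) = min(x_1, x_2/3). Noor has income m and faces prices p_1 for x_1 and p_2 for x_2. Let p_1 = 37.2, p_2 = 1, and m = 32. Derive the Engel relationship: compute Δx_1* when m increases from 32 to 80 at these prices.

With perfect complements, no substitution: consume in ratio x_1:x_2 = 1:3.
Budget: p_1·x_1 + p_2·3·x_1 = m, so (p_1 + 3·p_2)·x_1 = m.
Demand: x_1*(p_1,p_2,m) = m/(p_1 + 3·p_2), x_2* = 3·m/(p_1 + 3·p_2).
Here 37.2 + 3·1 = 40.2, giving x_1* = 0.796.
At m' = 80: x_1* = 1.99. Change: 1.99 − 0.796 = 1.194.

Δx_1* = 1.194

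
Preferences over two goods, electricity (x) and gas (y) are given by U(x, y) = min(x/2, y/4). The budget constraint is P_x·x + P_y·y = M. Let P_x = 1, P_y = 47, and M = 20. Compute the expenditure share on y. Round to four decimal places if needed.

share on y = 0.9895

Leontief preferences: the optimum is at the kink where x/2 = y/4, i.e. y = 2·x.
Budget: P_x·x + P_y·2·x = M, so (2·P_x + 4·P_y)·x = 2·M.
Demand: x*(P_x,P_y,M) = 2·M/(2·P_x + 4·P_y), y* = 4·M/(2·P_x + 4·P_y).
Here 2·1 + 4·47 = 190, giving x* = 0.2105 and y* = 0.4211.
Expenditure on y: 47·0.4211 = 19.7895; share = 0.9895.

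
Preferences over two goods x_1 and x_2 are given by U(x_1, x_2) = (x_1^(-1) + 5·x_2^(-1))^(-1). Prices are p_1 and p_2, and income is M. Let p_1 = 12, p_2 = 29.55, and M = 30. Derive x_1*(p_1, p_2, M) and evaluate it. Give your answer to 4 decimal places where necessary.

MRS = MU_x_1/MU_x_2 = (1/5)·(x_2/x_1)^(2). Set equal to p_1/p_2.
Hence x_2/x_1 = (5·p_1/p_2)^(1/(2)), i.e. raised to the 0.5 power.
With the ratio pinned down, the budget gives x_1* = M/(p_1 + p_2·(x_2/x_1)) and x_2* = (x_2/x_1)·x_1*.
Numerically x_2/x_1 = 1.424941, so x_1* = 30/(12 + 29.55·1.424941) = 0.5545.

x_1* = 0.5545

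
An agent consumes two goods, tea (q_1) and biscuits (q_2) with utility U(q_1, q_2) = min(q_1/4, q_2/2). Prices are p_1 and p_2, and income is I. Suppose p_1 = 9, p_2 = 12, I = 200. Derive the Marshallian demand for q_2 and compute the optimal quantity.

Leontief preferences: the optimum is at the kink where q_1/4 = q_2/2, i.e. q_2 = (1/2)·q_1.
Budget: p_1·q_1 + p_2·(1/2)·q_1 = I, so (4·p_1 + 2·p_2)·q_1 = 4·I.
Demand: q_1*(p_1,p_2,I) = 4·I/(4·p_1 + 2·p_2), q_2* = 2·I/(4·p_1 + 2·p_2).
Here 4·9 + 2·12 = 60, giving q_2* = 6.6667.

q_2* = 6.6667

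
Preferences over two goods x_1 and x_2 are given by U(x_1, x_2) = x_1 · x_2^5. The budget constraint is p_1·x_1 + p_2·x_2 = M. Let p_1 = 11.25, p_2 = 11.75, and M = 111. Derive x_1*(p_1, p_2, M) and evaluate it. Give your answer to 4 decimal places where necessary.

MU_x_1/MU_x_2 = (x_2)/(5·x_1); tangency sets this equal to p_1/p_2.
So p_2·x_2 = 5·p_1·x_1; combined with the budget, a share 1/6 of income goes to x_1.
Demand: x_1*(p_1,p_2,M) = 1/6·M/p_1 and x_2* = 5/6·M/p_2.
At p_1=11.25, p_2=11.75, M=111: x_1* = 1/6·111/11.25 = 1.6444.

x_1* = 1.6444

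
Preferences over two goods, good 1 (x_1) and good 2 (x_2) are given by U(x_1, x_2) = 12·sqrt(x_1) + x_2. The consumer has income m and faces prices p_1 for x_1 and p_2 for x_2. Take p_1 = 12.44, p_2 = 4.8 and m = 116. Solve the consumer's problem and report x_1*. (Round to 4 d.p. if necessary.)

Set MRS = p_1/p_2: 6·x_1^(−1/2) = p_1/p_2.
Solve: √x_1 = 6·p_2/p_1, so x_1*(p_1,p_2) = (6·p_2/p_1)², and x_2* = (m − p_1·x_1*)/p_2.
Plugging in: x_1* = (6·4.8/12.44)² = 5.3597.

x_1* = 5.3597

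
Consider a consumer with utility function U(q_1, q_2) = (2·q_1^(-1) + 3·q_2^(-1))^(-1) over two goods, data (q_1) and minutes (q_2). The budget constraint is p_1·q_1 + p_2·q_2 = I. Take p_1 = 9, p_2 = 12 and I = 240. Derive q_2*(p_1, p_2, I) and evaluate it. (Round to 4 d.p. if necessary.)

q_2* = 11.7157

Substitute q_2 = (q_2/q_1)·q_1 into the budget: q_1* = I/(p_1 + p_2·(q_2/q_1)).
Numerically q_2/q_1 = 1.06066, so q_1* = 240/(9 + 12·1.06066) = 11.0457 and q_2* = 1.06066·11.0457 = 11.7157.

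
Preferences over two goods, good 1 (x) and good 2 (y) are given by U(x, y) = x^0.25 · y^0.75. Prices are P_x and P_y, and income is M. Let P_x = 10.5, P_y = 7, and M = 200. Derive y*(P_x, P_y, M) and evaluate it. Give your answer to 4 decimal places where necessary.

y* = 21.4286

Demand: x*(P_x,P_y,M) = 0.25·M/P_x and y* = 0.75·M/P_y.
At P_x=10.5, P_y=7, M=200: y* = 0.75·200/7 = 21.4286.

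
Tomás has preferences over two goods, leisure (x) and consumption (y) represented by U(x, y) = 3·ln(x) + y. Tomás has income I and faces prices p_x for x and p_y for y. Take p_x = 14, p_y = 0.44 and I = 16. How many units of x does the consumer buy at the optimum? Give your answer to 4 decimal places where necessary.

MU_x = 3/x, MU_y = 1. Tangency: 3/x = p_x/p_y.
So x*(p_x,p_y) = 3·p_y/p_x, independent of income; and y* = (I − 3·p_y)/p_y.
At the given prices: x* = 3·0.44/14 = 0.0943.

x* = 0.0943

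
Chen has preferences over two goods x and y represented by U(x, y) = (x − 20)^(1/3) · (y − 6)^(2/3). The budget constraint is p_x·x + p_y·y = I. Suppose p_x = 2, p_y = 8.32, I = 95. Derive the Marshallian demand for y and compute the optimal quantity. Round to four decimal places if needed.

Let x' = x−20, y' = y−6. MRS = (1/2)·y'/x' = p_x/p_y.
After buying the subsistence bundle (20, 6), a share 1/3 of the remaining income goes to x: x* = 20 + 1/3·(I − 20p_x − 6p_y)/p_x.
Discretionary income = 95 − 20·2 − 6·8.32 = 5.08; y* = 6 + 2/3·5.08/8.32 = 6.4071.

y* = 6.4071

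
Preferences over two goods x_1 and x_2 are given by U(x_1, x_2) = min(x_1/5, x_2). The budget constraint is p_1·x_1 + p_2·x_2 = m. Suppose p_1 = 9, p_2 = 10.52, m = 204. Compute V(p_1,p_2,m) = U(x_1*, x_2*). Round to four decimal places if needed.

V = 3.6744

With perfect complements, no substitution: consume in ratio x_1:x_2 = 5:1.
Budget: p_1·x_1 + p_2·(1/5)·x_1 = m, so (5·p_1 + p_2)·x_1 = 5·m.
Demand: x_1*(p_1,p_2,m) = 5·m/(5·p_1 + p_2), x_2* = m/(5·p_1 + p_2).
Here 5·9 + 10.52 = 55.52, giving x_1* = 18.3718 and x_2* = 3.6744.
Utility at the optimum: U(18.3718, 3.6744) = 3.6744.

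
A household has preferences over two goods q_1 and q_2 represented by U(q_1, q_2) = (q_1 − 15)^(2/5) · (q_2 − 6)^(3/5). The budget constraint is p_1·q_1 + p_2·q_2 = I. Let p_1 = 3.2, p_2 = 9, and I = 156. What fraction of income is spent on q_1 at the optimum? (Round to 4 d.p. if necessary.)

Let q_1' = q_1−15, q_2' = q_2−6. MRS = (2/3)·q_2'/q_1' = p_1/p_2.
Substituting into the budget: q_1* = 15 + 0.4·(I − 15·p_1 − 6·p_2)/p_1, and q_2* = 6 + 0.6·(…)/p_2.
Discretionary income = 156 − 15·3.2 − 6·9 = 54; q_1* = 15 + 0.4·54/3.2 = 21.75; q_2* = 6 + 0.6·54/9 = 9.6.
Expenditure on q_1: 3.2·21.75 = 69.6; share = 0.4462.

share on q_1 = 0.4462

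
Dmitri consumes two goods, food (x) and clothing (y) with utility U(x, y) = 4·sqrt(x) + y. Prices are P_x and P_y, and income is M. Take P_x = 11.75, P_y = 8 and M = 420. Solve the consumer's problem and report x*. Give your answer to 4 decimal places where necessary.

x* = 1.8542

Set MRS = P_x/P_y: 2·x^(−1/2) = P_x/P_y.
Thus x* = (2·P_y/P_x)² — independent of M — with the rest of income spent on y.
Plugging in: x* = (2·8/11.75)² = 1.8542.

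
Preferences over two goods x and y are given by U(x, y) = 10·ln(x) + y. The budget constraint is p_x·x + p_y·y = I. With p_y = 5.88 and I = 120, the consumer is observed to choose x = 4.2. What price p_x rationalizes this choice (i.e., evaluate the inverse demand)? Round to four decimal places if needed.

p_x = 14

MU_x = 10/x, MU_y = 1. Tangency: 10/x = p_x/p_y.
So x*(p_x,p_y) = 10·p_y/p_x, independent of income; and y* = (I − 10·p_y)/p_y.
Set x* = 4.2 in the demand function and solve for p_x: p_x = 14.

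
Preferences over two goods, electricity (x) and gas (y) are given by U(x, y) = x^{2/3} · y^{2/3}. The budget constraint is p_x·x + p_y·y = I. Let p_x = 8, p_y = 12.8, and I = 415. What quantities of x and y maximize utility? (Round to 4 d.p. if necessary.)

The MRS is y/x. Set MRS = p_x/p_y.
So 2/3·p_y·y = 2/3·p_x·x; combined with the budget, a share 0.5 of income goes to x.
Demand: x*(p_x,p_y,I) = 0.5·I/p_x and y* = 0.5·I/p_y.
At p_x=8, p_y=12.8, I=415: x* = 0.5·415/8 = 25.9375, y* = 16.2109.

x* = 25.9375, y* = 16.2109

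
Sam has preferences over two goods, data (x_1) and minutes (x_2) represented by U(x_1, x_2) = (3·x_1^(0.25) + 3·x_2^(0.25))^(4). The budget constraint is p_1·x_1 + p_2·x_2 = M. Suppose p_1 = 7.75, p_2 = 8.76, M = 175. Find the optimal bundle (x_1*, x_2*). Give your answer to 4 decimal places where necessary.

x_1* = 11.5208, x_2* = 9.7847

MRS = MU_x_1/MU_x_2 = (x_2/x_1)^(0.75). Set equal to p_1/p_2.
Solve for the ratio: x_2/x_1 = [p_1/p_2]^(4/3).
Substitute x_2 = (x_2/x_1)·x_1 into the budget: x_1* = M/(p_1 + p_2·(x_2/x_1)).
Numerically x_2/x_1 = 0.849305, so x_1* = 175/(7.75 + 8.76·0.849305) = 11.5208 and x_2* = 0.849305·11.5208 = 9.7847.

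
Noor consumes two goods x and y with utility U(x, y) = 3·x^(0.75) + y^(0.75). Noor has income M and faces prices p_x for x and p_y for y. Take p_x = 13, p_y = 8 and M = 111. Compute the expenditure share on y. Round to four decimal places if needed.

MRS = MU_x/MU_y = 3·(y/x)^(0.25). Set equal to p_x/p_y.
Hence y/x = ((1/3)·p_x/p_y)^(1/(0.25)), i.e. raised to the 4 power.
With the ratio pinned down, the budget gives x* = M/(p_x + p_y·(y/x)) and y* = (y/x)·x*.
Numerically y/x = 0.086085, so x* = 111/(13 + 8·0.086085) = 8.1089 and y* = 0.086085·8.1089 = 0.6981.
Expenditure on y: 8·0.6981 = 5.5844; share = 0.0503.

share on y = 0.0503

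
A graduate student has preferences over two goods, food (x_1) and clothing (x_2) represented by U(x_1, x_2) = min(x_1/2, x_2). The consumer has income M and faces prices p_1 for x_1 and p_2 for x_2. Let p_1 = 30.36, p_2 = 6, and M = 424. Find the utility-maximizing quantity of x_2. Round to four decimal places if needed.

x_2* = 6.3549

Leontief preferences: the optimum is at the kink where x_1/2 = x_2/1, i.e. x_2 = (1/2)·x_1.
Budget: p_1·x_1 + p_2·(1/2)·x_1 = M, so (2·p_1 + p_2)·x_1 = 2·M.
Demand: x_1*(p_1,p_2,M) = 2·M/(2·p_1 + p_2), x_2* = M/(2·p_1 + p_2).
Here 2·30.36 + 6 = 66.72, giving x_2* = 6.3549.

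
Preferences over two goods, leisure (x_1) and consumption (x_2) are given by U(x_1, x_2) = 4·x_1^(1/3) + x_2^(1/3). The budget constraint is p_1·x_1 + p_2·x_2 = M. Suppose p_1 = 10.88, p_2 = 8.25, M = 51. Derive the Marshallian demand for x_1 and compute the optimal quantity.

MU_x_1 ∝ 4·x_1^(-2/3), MU_x_2 ∝ x_2^(-2/3), so MRS = 4·(x_2/x_1)^(2/3) = p_1/p_2.
Solve for the ratio: x_2/x_1 = [(1/4)·p_1/p_2]^(1.5).
With the ratio pinned down, the budget gives x_1* = M/(p_1 + p_2·(x_2/x_1)) and x_2* = (x_2/x_1)·x_1*.
Numerically x_2/x_1 = 0.18931, so x_1* = 51/(10.88 + 8.25·0.18931) = 4.0991.

x_1* = 4.0991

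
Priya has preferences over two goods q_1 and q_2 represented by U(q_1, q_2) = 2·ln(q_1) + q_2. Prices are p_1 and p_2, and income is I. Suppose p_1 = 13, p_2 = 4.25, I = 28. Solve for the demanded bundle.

q_1* = 0.6538, q_2* = 4.5882

MU_q_1 = 2/q_1, MU_q_2 = 1. Tangency: 2/q_1 = p_1/p_2.
So q_1*(p_1,p_2) = 2·p_2/p_1, independent of income; and q_2* = (I − 2·p_2)/p_2.
At the given prices: q_1* = 2·4.25/13 = 0.6538, and q_2* = 4.5882.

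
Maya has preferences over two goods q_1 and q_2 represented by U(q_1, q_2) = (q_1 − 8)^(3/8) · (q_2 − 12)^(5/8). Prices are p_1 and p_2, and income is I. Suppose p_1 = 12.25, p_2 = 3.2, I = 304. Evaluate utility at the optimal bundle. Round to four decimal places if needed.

MRS = (3/5)·(q_2−12)/(q_1−8). Tangency with p_1/p_2 gives q_2−12 = (5/3)·(p_1/p_2)·(q_1−8).
After buying the subsistence bundle (8, 12), a share 0.375 of the remaining income goes to q_1: q_1* = 8 + 0.375·(I − 8p_1 − 12p_2)/p_1.
Discretionary income = 304 − 8·12.25 − 12·3.2 = 167.6; q_1* = 8 + 0.375·167.6/12.25 = 13.1306; q_2* = 12 + 0.625·167.6/3.2 = 44.7344.
Utility at the optimum: U(13.1306, 44.7344) = 16.3377.

V = 16.3377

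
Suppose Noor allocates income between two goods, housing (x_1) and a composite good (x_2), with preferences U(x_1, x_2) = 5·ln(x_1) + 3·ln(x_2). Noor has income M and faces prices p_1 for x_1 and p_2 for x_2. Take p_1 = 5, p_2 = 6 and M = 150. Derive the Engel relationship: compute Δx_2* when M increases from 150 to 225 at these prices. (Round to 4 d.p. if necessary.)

Δx_2* = 4.6875

The MRS is (5/3)·x_2/x_1. Set MRS = p_1/p_2.
Rearranging, p_2·x_2 = (3/5)·p_1·x_1. Substituting into the budget gives p_1·x_1·(1 + (3/5)) = M.
Demand: x_1*(p_1,p_2,M) = 0.625·M/p_1 and x_2* = 0.375·M/p_2.
At p_1=5, p_2=6, M=150: x_2* = 0.375·150/6 = 9.375.
At M' = 225: x_2* = 14.0625. Change: 14.0625 − 9.375 = 4.6875.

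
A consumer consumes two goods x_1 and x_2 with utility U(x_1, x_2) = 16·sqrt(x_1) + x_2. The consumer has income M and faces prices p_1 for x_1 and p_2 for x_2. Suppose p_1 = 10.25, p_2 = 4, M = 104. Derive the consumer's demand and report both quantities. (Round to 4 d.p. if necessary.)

x_1* = 9.7466, x_2* = 1.0244

Utility is quasi-linear in x_2; the FOC for x_1 is 8/√x_1 = p_1/p_2.
Thus x_1* = (8·p_2/p_1)² — independent of M — with the rest of income spent on x_2.
Plugging in: x_1* = (8·4/10.25)² = 9.7466, x_2* = 1.0244.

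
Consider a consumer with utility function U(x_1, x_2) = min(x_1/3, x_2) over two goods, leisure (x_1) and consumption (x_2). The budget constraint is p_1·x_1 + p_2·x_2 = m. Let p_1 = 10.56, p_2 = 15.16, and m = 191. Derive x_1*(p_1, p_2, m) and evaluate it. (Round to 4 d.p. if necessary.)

x_1* = 12.2331

With perfect complements, no substitution: consume in ratio x_1:x_2 = 3:1.
Budget: p_1·x_1 + p_2·(1/3)·x_1 = m, so (3·p_1 + p_2)·x_1 = 3·m.
Demand: x_1*(p_1,p_2,m) = 3·m/(3·p_1 + p_2), x_2* = m/(3·p_1 + p_2).
Here 3·10.56 + 15.16 = 46.84, giving x_1* = 12.2331.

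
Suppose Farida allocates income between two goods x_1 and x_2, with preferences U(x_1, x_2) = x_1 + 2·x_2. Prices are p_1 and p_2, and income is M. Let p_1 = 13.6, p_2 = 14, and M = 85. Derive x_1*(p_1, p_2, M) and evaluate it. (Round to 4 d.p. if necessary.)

x_1* = 0

Perfect substitutes: compare marginal utility per dollar. 1/p_1 vs 2/p_2 → 0.0735 vs 0.1429.
x_2 gives more utility per dollar, so spend all income on x_2: x_2* = M/p_2, x_1* = 0.
Numerically: x_1* = 0, x_2* = 6.0714.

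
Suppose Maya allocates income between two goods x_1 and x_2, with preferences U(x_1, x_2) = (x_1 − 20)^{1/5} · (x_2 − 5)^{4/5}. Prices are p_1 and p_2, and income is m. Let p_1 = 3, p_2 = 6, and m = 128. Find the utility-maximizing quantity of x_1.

x_1* = 22.5333

This is Cobb-Douglas in (x_1−20, x_2−5): tangency gives 0.2·p_2·(x_2−5) = 0.8·p_1·(x_1−20).
Substituting into the budget: x_1* = 20 + 0.2·(m − 20·p_1 − 5·p_2)/p_1, and x_2* = 5 + 0.8·(…)/p_2.
Discretionary income = 128 − 20·3 − 5·6 = 38; x_1* = 20 + 0.2·38/3 = 22.5333.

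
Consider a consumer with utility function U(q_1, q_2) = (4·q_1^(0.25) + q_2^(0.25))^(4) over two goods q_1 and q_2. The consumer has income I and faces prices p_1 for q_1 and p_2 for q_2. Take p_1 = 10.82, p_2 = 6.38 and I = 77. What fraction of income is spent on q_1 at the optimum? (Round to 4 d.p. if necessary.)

share on q_1 = 0.8419

From the CES first-order condition, 4·(q_2/q_1)^(0.75) = p_1/p_2.
Hence q_2/q_1 = ((1/4)·p_1/p_2)^(1/(0.75)), i.e. raised to the 4/3 power.
With the ratio pinned down, the budget gives q_1* = I/(p_1 + p_2·(q_2/q_1)) and q_2* = (q_2/q_1)·q_1*.
Numerically q_2/q_1 = 0.318514, so q_1* = 77/(10.82 + 6.38·0.318514) = 5.9912 and q_2* = 0.318514·5.9912 = 1.9083.
Expenditure on q_1: 10.82·5.9912 = 64.8251; share = 0.8419.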